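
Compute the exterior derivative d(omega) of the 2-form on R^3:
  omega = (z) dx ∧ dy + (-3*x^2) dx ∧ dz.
d(omega) = (1) dx ∧ dy ∧ dz

For a 2-form omega = sum_{i<j} g_{ij} dx_i ∧ dx_j, the exterior derivative is
  d(omega) = sum_{i<j} d(g_{ij}) ∧ dx_i ∧ dx_j = sum_{i<j, k} (∂g_{ij}/∂x_k) dx_k ∧ dx_i ∧ dx_j.
Expand each term, using dx_k ∧ dx_i ∧ dx_j = sgn(permutation) dx_{(a)} ∧ dx_{(b)} ∧ dx_{(c)} with (a < b < c) sorted:
  d(z) includes (∂/∂z)(z) dz = (1) dz, which multiplied by dx ∧ dy gives (1) dx ∧ dy ∧ dz
Collecting like 3-forms: d(omega) = (1) dx ∧ dy ∧ dz.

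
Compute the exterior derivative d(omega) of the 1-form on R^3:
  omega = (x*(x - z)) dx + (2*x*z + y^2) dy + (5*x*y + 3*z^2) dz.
d(omega) = (2*z) dx ∧ dy + (x + 5*y) dx ∧ dz + (3*x) dy ∧ dz

For a 1-form omega = sum_i f_i dx_i, the exterior derivative is
  d(omega) = sum_{i < j} (∂f_j/∂x_i - ∂f_i/∂x_j) dx_i ∧ dx_j.
  coefficient of dx ∧ dy: ∂f_2/∂x - ∂f_1/∂y = ∂(2*x*z + y^2)/∂x - ∂(x*(x - z))/∂y = 2*z
  coefficient of dx ∧ dz: ∂f_3/∂x - ∂f_1/∂z = ∂(5*x*y + 3*z^2)/∂x - ∂(x*(x - z))/∂z = x + 5*y
  coefficient of dy ∧ dz: ∂f_3/∂y - ∂f_2/∂z = ∂(5*x*y + 3*z^2)/∂y - ∂(2*x*z + y^2)/∂z = 3*x
Assembling: d(omega) = (2*z) dx ∧ dy + (x + 5*y) dx ∧ dz + (3*x) dy ∧ dz.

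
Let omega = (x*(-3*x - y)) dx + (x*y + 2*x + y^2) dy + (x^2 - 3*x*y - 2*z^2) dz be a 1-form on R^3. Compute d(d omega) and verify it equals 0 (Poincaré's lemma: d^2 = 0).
d(d omega) = 0

Step 1: d omega = sum_{i<j} (∂f_j/∂x_i - ∂f_i/∂x_j) dx_i ∧ dx_j:
  coeff of dx ∧ dy: x + y + 2
  coeff of dx ∧ dz: 2*x - 3*y
  coeff of dy ∧ dz: -3*x
Step 2: Apply d again to each 2-form coefficient. The only possible 3-form in R^3 is dx ∧ dy ∧ dz, with coefficient
  ∂(coeff of dy∧dz)/∂x - ∂(coeff of dx∧dz)/∂y + ∂(coeff of dx∧dy)/∂z
  = ∂/∂x (-3*x) - ∂/∂y (2*x - 3*y) + ∂/∂z (x + y + 2).
Each of these terms simplifies to sums of mixed partials that cancel in pairs. The result is 0 (by equality of mixed partials for smooth functions — Schwarz / Clairaut).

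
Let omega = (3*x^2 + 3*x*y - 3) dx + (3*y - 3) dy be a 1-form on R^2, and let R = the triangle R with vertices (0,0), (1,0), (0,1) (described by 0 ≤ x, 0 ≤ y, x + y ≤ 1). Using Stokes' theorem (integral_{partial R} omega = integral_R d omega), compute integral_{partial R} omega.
integral_(partial R) omega = -1/2

Stokes: integral_partial_R omega = integral_R d omega with d omega = (∂Q/∂x - ∂P/∂y) dx ∧ dy.
  ∂Q/∂x = 0
  ∂P/∂y = 3*x
  integrand = ∂Q/∂x - ∂P/∂y = -3*x.
Integrating over R: integral_0^1 integral_0^{1-x} (-3*x) dy dx = -1/2.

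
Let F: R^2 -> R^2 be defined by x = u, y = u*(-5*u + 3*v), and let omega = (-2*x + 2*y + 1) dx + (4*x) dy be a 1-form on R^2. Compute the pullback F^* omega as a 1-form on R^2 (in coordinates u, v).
F^* omega = (-50*u^2 + 18*u*v - 2*u + 1) du + (12*u^2) dv

Using F^*(f dg) = (f ∘ F) d(g ∘ F), substitute each coordinate x_i by F_i(u, v) in f_i, and replace dx_i by d F_i = (∂F_i/∂u) du + (∂F_i/∂v) dv.
  For the x component: f_1(F) = -10*u^2 + 6*u*v - 2*u + 1; d F_1 = (1) du + (0) dv
  For the y component: f_2(F) = 4*u; d F_2 = (-10*u + 3*v) du + (3*u) dv
Combining and collecting du, dv coefficients:
  coeff of du: -50*u^2 + 18*u*v - 2*u + 1
  coeff of dv: 12*u^2
F^* omega = (-50*u^2 + 18*u*v - 2*u + 1) du + (12*u^2) dv.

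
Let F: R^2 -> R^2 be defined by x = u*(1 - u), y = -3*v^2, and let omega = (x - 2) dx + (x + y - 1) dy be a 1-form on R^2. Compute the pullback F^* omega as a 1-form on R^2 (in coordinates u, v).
F^* omega = (2*u^3 - 3*u^2 + 5*u - 2) du + (6*v*(u^2 - u + 3*v^2 + 1)) dv

Using F^*(f dg) = (f ∘ F) d(g ∘ F), substitute each coordinate x_i by F_i(u, v) in f_i, and replace dx_i by d F_i = (∂F_i/∂u) du + (∂F_i/∂v) dv.
  For the x component: f_1(F) = -u^2 + u - 2; d F_1 = (1 - 2*u) du + (0) dv
  For the y component: f_2(F) = -u^2 + u - 3*v^2 - 1; d F_2 = (0) du + (-6*v) dv
Combining and collecting du, dv coefficients:
  coeff of du: 2*u^3 - 3*u^2 + 5*u - 2
  coeff of dv: 6*v*(u^2 - u + 3*v^2 + 1)
F^* omega = (2*u^3 - 3*u^2 + 5*u - 2) du + (6*v*(u^2 - u + 3*v^2 + 1)) dv.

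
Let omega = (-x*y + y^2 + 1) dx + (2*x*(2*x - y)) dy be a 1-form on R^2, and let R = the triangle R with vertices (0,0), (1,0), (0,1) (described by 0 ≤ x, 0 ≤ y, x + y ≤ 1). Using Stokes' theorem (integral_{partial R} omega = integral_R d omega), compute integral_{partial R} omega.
integral_(partial R) omega = 5/6

Stokes: integral_partial_R omega = integral_R d omega with d omega = (∂Q/∂x - ∂P/∂y) dx ∧ dy.
  ∂Q/∂x = 8*x - 2*y
  ∂P/∂y = -x + 2*y
  integrand = ∂Q/∂x - ∂P/∂y = 9*x - 4*y.
Integrating over R: integral_0^1 integral_0^{1-x} (9*x - 4*y) dy dx = 5/6.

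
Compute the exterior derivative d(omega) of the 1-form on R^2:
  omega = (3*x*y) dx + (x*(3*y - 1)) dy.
d(omega) = (-3*x + 3*y - 1) dx ∧ dy

For a 1-form omega = sum_i f_i dx_i, the exterior derivative is
  d(omega) = sum_{i < j} (∂f_j/∂x_i - ∂f_i/∂x_j) dx_i ∧ dx_j.
  coefficient of dx ∧ dy: ∂f_2/∂x - ∂f_1/∂y = ∂(x*(3*y - 1))/∂x - ∂(3*x*y)/∂y = -3*x + 3*y - 1
Assembling: d(omega) = (-3*x + 3*y - 1) dx ∧ dy.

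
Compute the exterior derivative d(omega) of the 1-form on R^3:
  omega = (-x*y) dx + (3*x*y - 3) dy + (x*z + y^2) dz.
d(omega) = (x + 3*y) dx ∧ dy + (z) dx ∧ dz + (2*y) dy ∧ dz

For a 1-form omega = sum_i f_i dx_i, the exterior derivative is
  d(omega) = sum_{i < j} (∂f_j/∂x_i - ∂f_i/∂x_j) dx_i ∧ dx_j.
  coefficient of dx ∧ dy: ∂f_2/∂x - ∂f_1/∂y = ∂(3*x*y - 3)/∂x - ∂(-x*y)/∂y = x + 3*y
  coefficient of dx ∧ dz: ∂f_3/∂x - ∂f_1/∂z = ∂(x*z + y^2)/∂x - ∂(-x*y)/∂z = z
  coefficient of dy ∧ dz: ∂f_3/∂y - ∂f_2/∂z = ∂(x*z + y^2)/∂y - ∂(3*x*y - 3)/∂z = 2*y
Assembling: d(omega) = (x + 3*y) dx ∧ dy + (z) dx ∧ dz + (2*y) dy ∧ dz.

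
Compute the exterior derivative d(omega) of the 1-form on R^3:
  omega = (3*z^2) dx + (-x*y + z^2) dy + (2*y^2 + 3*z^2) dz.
d(omega) = (-y) dx ∧ dy + (-6*z) dx ∧ dz + (4*y - 2*z) dy ∧ dz

For a 1-form omega = sum_i f_i dx_i, the exterior derivative is
  d(omega) = sum_{i < j} (∂f_j/∂x_i - ∂f_i/∂x_j) dx_i ∧ dx_j.
  coefficient of dx ∧ dy: ∂f_2/∂x - ∂f_1/∂y = ∂(-x*y + z^2)/∂x - ∂(3*z^2)/∂y = -y
  coefficient of dx ∧ dz: ∂f_3/∂x - ∂f_1/∂z = ∂(2*y^2 + 3*z^2)/∂x - ∂(3*z^2)/∂z = -6*z
  coefficient of dy ∧ dz: ∂f_3/∂y - ∂f_2/∂z = ∂(2*y^2 + 3*z^2)/∂y - ∂(-x*y + z^2)/∂z = 4*y - 2*z
Assembling: d(omega) = (-y) dx ∧ dy + (-6*z) dx ∧ dz + (4*y - 2*z) dy ∧ dz.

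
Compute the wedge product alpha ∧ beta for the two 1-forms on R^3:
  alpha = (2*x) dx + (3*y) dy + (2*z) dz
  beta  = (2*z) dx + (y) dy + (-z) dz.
alpha ∧ beta = (2*y*(x - 3*z)) dx ∧ dy + (-2*z*(x + 2*z)) dx ∧ dz + (-5*y*z) dy ∧ dz

Distribute the wedge, using dx_i ∧ dx_j = -dx_j ∧ dx_i and dx_i ∧ dx_i = 0. For each pair (i, j) with i < j, the coefficient of dx_i ∧ dx_j in alpha ∧ beta is (alpha_i * beta_j - alpha_j * beta_i). Collecting: alpha ∧ beta = (2*y*(x - 3*z)) dx ∧ dy + (-2*z*(x + 2*z)) dx ∧ dz + (-5*y*z) dy ∧ dz.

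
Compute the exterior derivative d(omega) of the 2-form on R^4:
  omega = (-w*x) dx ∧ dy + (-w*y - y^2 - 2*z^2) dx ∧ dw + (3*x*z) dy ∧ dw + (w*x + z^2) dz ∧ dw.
d(omega) = (w - x + 2*y + 3*z) dx ∧ dy ∧ dw + (w + 4*z) dx ∧ dz ∧ dw + (-3*x) dy ∧ dz ∧ dw

For a 2-form omega = sum_{i<j} g_{ij} dx_i ∧ dx_j, the exterior derivative is
  d(omega) = sum_{i<j} d(g_{ij}) ∧ dx_i ∧ dx_j = sum_{i<j, k} (∂g_{ij}/∂x_k) dx_k ∧ dx_i ∧ dx_j.
Expand each term, using dx_k ∧ dx_i ∧ dx_j = sgn(permutation) dx_{(a)} ∧ dx_{(b)} ∧ dx_{(c)} with (a < b < c) sorted:
  d(-w*x) includes (∂/∂w)(-w*x) dw = (-x) dw, which multiplied by dx ∧ dy gives (-x) dx ∧ dy ∧ dw
  d(-w*y - y^2 - 2*z^2) includes (∂/∂y)(-w*y - y^2 - 2*z^2) dy = (-w - 2*y) dy, which multiplied by dx ∧ dw gives (w + 2*y) dx ∧ dy ∧ dw
  d(-w*y - y^2 - 2*z^2) includes (∂/∂z)(-w*y - y^2 - 2*z^2) dz = (-4*z) dz, which multiplied by dx ∧ dw gives (4*z) dx ∧ dz ∧ dw
  d(3*x*z) includes (∂/∂x)(3*x*z) dx = (3*z) dx, which multiplied by dy ∧ dw gives (3*z) dx ∧ dy ∧ dw
  d(3*x*z) includes (∂/∂z)(3*x*z) dz = (3*x) dz, which multiplied by dy ∧ dw gives (-3*x) dy ∧ dz ∧ dw
  d(w*x + z^2) includes (∂/∂x)(w*x + z^2) dx = (w) dx, which multiplied by dz ∧ dw gives (w) dx ∧ dz ∧ dw
Collecting like 3-forms: d(omega) = (w - x + 2*y + 3*z) dx ∧ dy ∧ dw + (w + 4*z) dx ∧ dz ∧ dw + (-3*x) dy ∧ dz ∧ dw.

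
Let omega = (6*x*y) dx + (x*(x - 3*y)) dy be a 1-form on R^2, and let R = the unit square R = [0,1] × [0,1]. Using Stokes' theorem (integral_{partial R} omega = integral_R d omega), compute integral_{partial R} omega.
integral_(partial R) omega = -7/2

Stokes: integral_partial_R omega = integral_R d omega with d omega = (∂Q/∂x - ∂P/∂y) dx ∧ dy.
  ∂Q/∂x = 2*x - 3*y
  ∂P/∂y = 6*x
  integrand = ∂Q/∂x - ∂P/∂y = -4*x - 3*y.
Integrating over R: integral_0^1 integral_0^1 (-4*x - 3*y) dx dy = -7/2.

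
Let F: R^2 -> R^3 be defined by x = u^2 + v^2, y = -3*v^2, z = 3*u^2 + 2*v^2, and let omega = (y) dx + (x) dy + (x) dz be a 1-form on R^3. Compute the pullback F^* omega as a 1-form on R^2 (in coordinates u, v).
F^* omega = (6*u^3) du + (2*v*(-u^2 - 4*v^2)) dv

Using F^*(f dg) = (f ∘ F) d(g ∘ F), substitute each coordinate x_i by F_i(u, v) in f_i, and replace dx_i by d F_i = (∂F_i/∂u) du + (∂F_i/∂v) dv.
  For the x component: f_1(F) = -3*v^2; d F_1 = (2*u) du + (2*v) dv
  For the y component: f_2(F) = u^2 + v^2; d F_2 = (0) du + (-6*v) dv
  For the z component: f_3(F) = u^2 + v^2; d F_3 = (6*u) du + (4*v) dv
Combining and collecting du, dv coefficients:
  coeff of du: 6*u^3
  coeff of dv: 2*v*(-u^2 - 4*v^2)
F^* omega = (6*u^3) du + (2*v*(-u^2 - 4*v^2)) dv.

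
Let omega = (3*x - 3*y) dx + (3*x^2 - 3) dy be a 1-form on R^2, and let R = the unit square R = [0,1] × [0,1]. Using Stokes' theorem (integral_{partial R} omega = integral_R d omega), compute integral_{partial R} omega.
integral_(partial R) omega = 6

Stokes: integral_partial_R omega = integral_R d omega with d omega = (∂Q/∂x - ∂P/∂y) dx ∧ dy.
  ∂Q/∂x = 6*x
  ∂P/∂y = -3
  integrand = ∂Q/∂x - ∂P/∂y = 6*x + 3.
Integrating over R: integral_0^1 integral_0^1 (6*x + 3) dx dy = 6.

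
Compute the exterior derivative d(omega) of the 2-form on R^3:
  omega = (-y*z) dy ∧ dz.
d(omega) = 0

For a 2-form omega = sum_{i<j} g_{ij} dx_i ∧ dx_j, the exterior derivative is
  d(omega) = sum_{i<j} d(g_{ij}) ∧ dx_i ∧ dx_j = sum_{i<j, k} (∂g_{ij}/∂x_k) dx_k ∧ dx_i ∧ dx_j.
Expand each term, using dx_k ∧ dx_i ∧ dx_j = sgn(permutation) dx_{(a)} ∧ dx_{(b)} ∧ dx_{(c)} with (a < b < c) sorted:

Collecting like 3-forms: d(omega) = 0.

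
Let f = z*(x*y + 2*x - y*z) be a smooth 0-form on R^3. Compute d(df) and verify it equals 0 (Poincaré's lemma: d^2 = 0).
d(df) = 0

Step 1: df = sum_i (∂f/∂x_i) dx_i = (z*(y + 2)) dx + (z*(x - z)) dy + (x*y + 2*x - 2*y*z) dz.
Step 2: Apply d again. Using the 1-form formula, the coefficient of dx ∧ dy in d(df) is ∂^2 f/∂x ∂y - ∂^2 f/∂y ∂x = (z) - (z) = 0 (equality of mixed partials for smooth f).
Similarly for dx ∧ dz and dy ∧ dz — all coefficients vanish. So d(df) = 0.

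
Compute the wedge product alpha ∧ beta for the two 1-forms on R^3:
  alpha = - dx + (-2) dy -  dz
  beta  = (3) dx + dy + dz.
alpha ∧ beta = (5) dx ∧ dy + (2) dx ∧ dz + (-1) dy ∧ dz

Distribute the wedge, using dx_i ∧ dx_j = -dx_j ∧ dx_i and dx_i ∧ dx_i = 0. For each pair (i, j) with i < j, the coefficient of dx_i ∧ dx_j in alpha ∧ beta is (alpha_i * beta_j - alpha_j * beta_i). Collecting: alpha ∧ beta = (5) dx ∧ dy + (2) dx ∧ dz + (-1) dy ∧ dz.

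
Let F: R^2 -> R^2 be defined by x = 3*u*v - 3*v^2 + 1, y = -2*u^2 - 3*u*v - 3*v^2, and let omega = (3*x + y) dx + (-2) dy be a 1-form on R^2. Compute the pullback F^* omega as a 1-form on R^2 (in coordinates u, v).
F^* omega = (-6*u^2*v + 18*u*v^2 + 8*u - 36*v^3 + 15*v) du + (-6*u^3 + 30*u^2*v - 72*u*v^2 + 15*u + 72*v^3 - 6*v) dv

Using F^*(f dg) = (f ∘ F) d(g ∘ F), substitute each coordinate x_i by F_i(u, v) in f_i, and replace dx_i by d F_i = (∂F_i/∂u) du + (∂F_i/∂v) dv.
  For the x component: f_1(F) = -2*u^2 + 6*u*v - 12*v^2 + 3; d F_1 = (3*v) du + (3*u - 6*v) dv
  For the y component: f_2(F) = -2; d F_2 = (-4*u - 3*v) du + (-3*u - 6*v) dv
Combining and collecting du, dv coefficients:
  coeff of du: -6*u^2*v + 18*u*v^2 + 8*u - 36*v^3 + 15*v
  coeff of dv: -6*u^3 + 30*u^2*v - 72*u*v^2 + 15*u + 72*v^3 - 6*v
F^* omega = (-6*u^2*v + 18*u*v^2 + 8*u - 36*v^3 + 15*v) du + (-6*u^3 + 30*u^2*v - 72*u*v^2 + 15*u + 72*v^3 - 6*v) dv.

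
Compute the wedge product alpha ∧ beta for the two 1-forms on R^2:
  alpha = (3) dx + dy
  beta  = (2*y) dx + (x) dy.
alpha ∧ beta = (3*x - 2*y) dx ∧ dy

Distribute the wedge, using dx_i ∧ dx_j = -dx_j ∧ dx_i and dx_i ∧ dx_i = 0. For each pair (i, j) with i < j, the coefficient of dx_i ∧ dx_j in alpha ∧ beta is (alpha_i * beta_j - alpha_j * beta_i). Collecting: alpha ∧ beta = (3*x - 2*y) dx ∧ dy.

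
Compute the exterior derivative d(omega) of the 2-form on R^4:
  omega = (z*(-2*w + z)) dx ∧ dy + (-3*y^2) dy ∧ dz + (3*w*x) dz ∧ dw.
d(omega) = (-2*w + 2*z) dx ∧ dy ∧ dz + (-2*z) dx ∧ dy ∧ dw + (3*w) dx ∧ dz ∧ dw

For a 2-form omega = sum_{i<j} g_{ij} dx_i ∧ dx_j, the exterior derivative is
  d(omega) = sum_{i<j} d(g_{ij}) ∧ dx_i ∧ dx_j = sum_{i<j, k} (∂g_{ij}/∂x_k) dx_k ∧ dx_i ∧ dx_j.
Expand each term, using dx_k ∧ dx_i ∧ dx_j = sgn(permutation) dx_{(a)} ∧ dx_{(b)} ∧ dx_{(c)} with (a < b < c) sorted:
  d(z*(-2*w + z)) includes (∂/∂z)(z*(-2*w + z)) dz = (-2*w + 2*z) dz, which multiplied by dx ∧ dy gives (-2*w + 2*z) dx ∧ dy ∧ dz
  d(z*(-2*w + z)) includes (∂/∂w)(z*(-2*w + z)) dw = (-2*z) dw, which multiplied by dx ∧ dy gives (-2*z) dx ∧ dy ∧ dw
  d(3*w*x) includes (∂/∂x)(3*w*x) dx = (3*w) dx, which multiplied by dz ∧ dw gives (3*w) dx ∧ dz ∧ dw
Collecting like 3-forms: d(omega) = (-2*w + 2*z) dx ∧ dy ∧ dz + (-2*z) dx ∧ dy ∧ dw + (3*w) dx ∧ dz ∧ dw.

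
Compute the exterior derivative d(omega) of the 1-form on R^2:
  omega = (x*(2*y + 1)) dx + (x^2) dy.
d(omega) = 0

For a 1-form omega = sum_i f_i dx_i, the exterior derivative is
  d(omega) = sum_{i < j} (∂f_j/∂x_i - ∂f_i/∂x_j) dx_i ∧ dx_j.

Assembling: d(omega) = 0.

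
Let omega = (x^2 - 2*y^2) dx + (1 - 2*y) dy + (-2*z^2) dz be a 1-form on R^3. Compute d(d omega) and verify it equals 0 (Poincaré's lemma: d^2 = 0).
d(d omega) = 0

Step 1: d omega = sum_{i<j} (∂f_j/∂x_i - ∂f_i/∂x_j) dx_i ∧ dx_j:
  coeff of dx ∧ dy: 4*y
  coeff of dx ∧ dz: 0
  coeff of dy ∧ dz: 0
Step 2: Apply d again to each 2-form coefficient. The only possible 3-form in R^3 is dx ∧ dy ∧ dz, with coefficient
  ∂(coeff of dy∧dz)/∂x - ∂(coeff of dx∧dz)/∂y + ∂(coeff of dx∧dy)/∂z
  = ∂/∂x (0) - ∂/∂y (0) + ∂/∂z (4*y).
Each of these terms simplifies to sums of mixed partials that cancel in pairs. The result is 0 (by equality of mixed partials for smooth functions — Schwarz / Clairaut).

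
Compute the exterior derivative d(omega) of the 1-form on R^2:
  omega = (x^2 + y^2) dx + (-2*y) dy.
d(omega) = (-2*y) dx ∧ dy

For a 1-form omega = sum_i f_i dx_i, the exterior derivative is
  d(omega) = sum_{i < j} (∂f_j/∂x_i - ∂f_i/∂x_j) dx_i ∧ dx_j.
  coefficient of dx ∧ dy: ∂f_2/∂x - ∂f_1/∂y = ∂(-2*y)/∂x - ∂(x^2 + y^2)/∂y = -2*y
Assembling: d(omega) = (-2*y) dx ∧ dy.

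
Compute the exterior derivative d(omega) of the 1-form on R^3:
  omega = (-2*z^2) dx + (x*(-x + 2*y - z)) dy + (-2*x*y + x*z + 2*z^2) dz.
d(omega) = (-2*x + 2*y - z) dx ∧ dy + (-2*y + 5*z) dx ∧ dz + (-x) dy ∧ dz

For a 1-form omega = sum_i f_i dx_i, the exterior derivative is
  d(omega) = sum_{i < j} (∂f_j/∂x_i - ∂f_i/∂x_j) dx_i ∧ dx_j.
  coefficient of dx ∧ dy: ∂f_2/∂x - ∂f_1/∂y = ∂(x*(-x + 2*y - z))/∂x - ∂(-2*z^2)/∂y = -2*x + 2*y - z
  coefficient of dx ∧ dz: ∂f_3/∂x - ∂f_1/∂z = ∂(-2*x*y + x*z + 2*z^2)/∂x - ∂(-2*z^2)/∂z = -2*y + 5*z
  coefficient of dy ∧ dz: ∂f_3/∂y - ∂f_2/∂z = ∂(-2*x*y + x*z + 2*z^2)/∂y - ∂(x*(-x + 2*y - z))/∂z = -x
Assembling: d(omega) = (-2*x + 2*y - z) dx ∧ dy + (-2*y + 5*z) dx ∧ dz + (-x) dy ∧ dz.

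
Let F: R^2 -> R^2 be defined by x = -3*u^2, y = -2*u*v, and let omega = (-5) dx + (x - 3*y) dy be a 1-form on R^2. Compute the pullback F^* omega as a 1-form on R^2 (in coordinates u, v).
F^* omega = (6*u*(u*v - 2*v^2 + 5)) du + (6*u^2*(u - 2*v)) dv

Using F^*(f dg) = (f ∘ F) d(g ∘ F), substitute each coordinate x_i by F_i(u, v) in f_i, and replace dx_i by d F_i = (∂F_i/∂u) du + (∂F_i/∂v) dv.
  For the x component: f_1(F) = -5; d F_1 = (-6*u) du + (0) dv
  For the y component: f_2(F) = 3*u*(-u + 2*v); d F_2 = (-2*v) du + (-2*u) dv
Combining and collecting du, dv coefficients:
  coeff of du: 6*u*(u*v - 2*v^2 + 5)
  coeff of dv: 6*u^2*(u - 2*v)
F^* omega = (6*u*(u*v - 2*v^2 + 5)) du + (6*u^2*(u - 2*v)) dv.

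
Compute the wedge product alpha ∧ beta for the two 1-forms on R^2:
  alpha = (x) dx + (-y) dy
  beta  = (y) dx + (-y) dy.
alpha ∧ beta = (y*(-x + y)) dx ∧ dy

Distribute the wedge, using dx_i ∧ dx_j = -dx_j ∧ dx_i and dx_i ∧ dx_i = 0. For each pair (i, j) with i < j, the coefficient of dx_i ∧ dx_j in alpha ∧ beta is (alpha_i * beta_j - alpha_j * beta_i). Collecting: alpha ∧ beta = (y*(-x + y)) dx ∧ dy.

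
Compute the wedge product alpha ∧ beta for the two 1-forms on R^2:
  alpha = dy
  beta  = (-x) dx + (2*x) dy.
alpha ∧ beta = (x) dx ∧ dy

Distribute the wedge, using dx_i ∧ dx_j = -dx_j ∧ dx_i and dx_i ∧ dx_i = 0. For each pair (i, j) with i < j, the coefficient of dx_i ∧ dx_j in alpha ∧ beta is (alpha_i * beta_j - alpha_j * beta_i). Collecting: alpha ∧ beta = (x) dx ∧ dy.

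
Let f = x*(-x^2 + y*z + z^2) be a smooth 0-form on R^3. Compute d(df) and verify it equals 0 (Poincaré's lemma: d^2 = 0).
d(df) = 0

Step 1: df = sum_i (∂f/∂x_i) dx_i = (-3*x^2 + y*z + z^2) dx + (x*z) dy + (x*(y + 2*z)) dz.
Step 2: Apply d again. Using the 1-form formula, the coefficient of dx ∧ dy in d(df) is ∂^2 f/∂x ∂y - ∂^2 f/∂y ∂x = (z) - (z) = 0 (equality of mixed partials for smooth f).
Similarly for dx ∧ dz and dy ∧ dz — all coefficients vanish. So d(df) = 0.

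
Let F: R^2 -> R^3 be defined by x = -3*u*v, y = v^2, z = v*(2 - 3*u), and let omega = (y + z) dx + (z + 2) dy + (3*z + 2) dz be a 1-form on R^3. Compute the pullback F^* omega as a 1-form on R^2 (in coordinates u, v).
F^* omega = (3*v*(12*u*v - v^2 - 8*v - 2)) du + (36*u^2*v - 9*u*v^2 - 42*u*v - 6*u + 4*v^2 + 16*v + 4) dv

Using F^*(f dg) = (f ∘ F) d(g ∘ F), substitute each coordinate x_i by F_i(u, v) in f_i, and replace dx_i by d F_i = (∂F_i/∂u) du + (∂F_i/∂v) dv.
  For the x component: f_1(F) = v*(-3*u + v + 2); d F_1 = (-3*v) du + (-3*u) dv
  For the y component: f_2(F) = -3*u*v + 2*v + 2; d F_2 = (0) du + (2*v) dv
  For the z component: f_3(F) = -9*u*v + 6*v + 2; d F_3 = (-3*v) du + (2 - 3*u) dv
Combining and collecting du, dv coefficients:
  coeff of du: 3*v*(12*u*v - v^2 - 8*v - 2)
  coeff of dv: 36*u^2*v - 9*u*v^2 - 42*u*v - 6*u + 4*v^2 + 16*v + 4
F^* omega = (3*v*(12*u*v - v^2 - 8*v - 2)) du + (36*u^2*v - 9*u*v^2 - 42*u*v - 6*u + 4*v^2 + 16*v + 4) dv.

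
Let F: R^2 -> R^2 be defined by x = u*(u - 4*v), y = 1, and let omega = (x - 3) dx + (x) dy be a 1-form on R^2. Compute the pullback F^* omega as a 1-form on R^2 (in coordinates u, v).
F^* omega = (2*u^3 - 12*u^2*v + 16*u*v^2 - 6*u + 12*v) du + (4*u*(-u^2 + 4*u*v + 3)) dv

Using F^*(f dg) = (f ∘ F) d(g ∘ F), substitute each coordinate x_i by F_i(u, v) in f_i, and replace dx_i by d F_i = (∂F_i/∂u) du + (∂F_i/∂v) dv.
  For the x component: f_1(F) = u^2 - 4*u*v - 3; d F_1 = (2*u - 4*v) du + (-4*u) dv
  For the y component: f_2(F) = u*(u - 4*v); d F_2 = (0) du + (0) dv
Combining and collecting du, dv coefficients:
  coeff of du: 2*u^3 - 12*u^2*v + 16*u*v^2 - 6*u + 12*v
  coeff of dv: 4*u*(-u^2 + 4*u*v + 3)
F^* omega = (2*u^3 - 12*u^2*v + 16*u*v^2 - 6*u + 12*v) du + (4*u*(-u^2 + 4*u*v + 3)) dv.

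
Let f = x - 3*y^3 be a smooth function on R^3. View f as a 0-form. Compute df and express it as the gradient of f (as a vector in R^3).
df = (1) dx + (-9*y^2) dy + (0) dz; grad f = (1, -9*y^2, 0)

For a 0-form f, d f = (∂f/∂x) dx + (∂f/∂y) dy + (∂f/∂z) dz. The components of the vector representation are exactly the entries of grad f in Cartesian coordinates:
  ∂f/∂x = 1
  ∂f/∂y = -9*y^2
  ∂f/∂z = 0.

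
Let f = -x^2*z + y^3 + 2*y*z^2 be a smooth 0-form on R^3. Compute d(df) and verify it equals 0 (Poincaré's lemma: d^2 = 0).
d(df) = 0

Step 1: df = sum_i (∂f/∂x_i) dx_i = (-2*x*z) dx + (3*y^2 + 2*z^2) dy + (-x^2 + 4*y*z) dz.
Step 2: Apply d again. Using the 1-form formula, the coefficient of dx ∧ dy in d(df) is ∂^2 f/∂x ∂y - ∂^2 f/∂y ∂x = (0) - (0) = 0 (equality of mixed partials for smooth f).
Similarly for dx ∧ dz and dy ∧ dz — all coefficients vanish. So d(df) = 0.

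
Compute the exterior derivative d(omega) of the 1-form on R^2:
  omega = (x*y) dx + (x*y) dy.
d(omega) = (-x + y) dx ∧ dy

For a 1-form omega = sum_i f_i dx_i, the exterior derivative is
  d(omega) = sum_{i < j} (∂f_j/∂x_i - ∂f_i/∂x_j) dx_i ∧ dx_j.
  coefficient of dx ∧ dy: ∂f_2/∂x - ∂f_1/∂y = ∂(x*y)/∂x - ∂(x*y)/∂y = -x + y
Assembling: d(omega) = (-x + y) dx ∧ dy.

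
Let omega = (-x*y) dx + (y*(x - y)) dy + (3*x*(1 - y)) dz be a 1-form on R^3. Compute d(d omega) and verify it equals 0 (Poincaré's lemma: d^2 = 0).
d(d omega) = 0

Step 1: d omega = sum_{i<j} (∂f_j/∂x_i - ∂f_i/∂x_j) dx_i ∧ dx_j:
  coeff of dx ∧ dy: x + y
  coeff of dx ∧ dz: 3 - 3*y
  coeff of dy ∧ dz: -3*x
Step 2: Apply d again to each 2-form coefficient. The only possible 3-form in R^3 is dx ∧ dy ∧ dz, with coefficient
  ∂(coeff of dy∧dz)/∂x - ∂(coeff of dx∧dz)/∂y + ∂(coeff of dx∧dy)/∂z
  = ∂/∂x (-3*x) - ∂/∂y (3 - 3*y) + ∂/∂z (x + y).
Each of these terms simplifies to sums of mixed partials that cancel in pairs. The result is 0 (by equality of mixed partials for smooth functions — Schwarz / Clairaut).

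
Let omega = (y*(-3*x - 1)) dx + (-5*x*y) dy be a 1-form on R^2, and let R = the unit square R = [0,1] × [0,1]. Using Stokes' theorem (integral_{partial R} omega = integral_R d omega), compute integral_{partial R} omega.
integral_(partial R) omega = 0

Stokes: integral_partial_R omega = integral_R d omega with d omega = (∂Q/∂x - ∂P/∂y) dx ∧ dy.
  ∂Q/∂x = -5*y
  ∂P/∂y = -3*x - 1
  integrand = ∂Q/∂x - ∂P/∂y = 3*x - 5*y + 1.
Integrating over R: integral_0^1 integral_0^1 (3*x - 5*y + 1) dx dy = 0.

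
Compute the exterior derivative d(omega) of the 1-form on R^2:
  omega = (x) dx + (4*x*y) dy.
d(omega) = (4*y) dx ∧ dy

For a 1-form omega = sum_i f_i dx_i, the exterior derivative is
  d(omega) = sum_{i < j} (∂f_j/∂x_i - ∂f_i/∂x_j) dx_i ∧ dx_j.
  coefficient of dx ∧ dy: ∂f_2/∂x - ∂f_1/∂y = ∂(4*x*y)/∂x - ∂(x)/∂y = 4*y
Assembling: d(omega) = (4*y) dx ∧ dy.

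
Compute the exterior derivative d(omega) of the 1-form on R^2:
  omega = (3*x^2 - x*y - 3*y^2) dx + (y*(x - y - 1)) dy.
d(omega) = (x + 7*y) dx ∧ dy

For a 1-form omega = sum_i f_i dx_i, the exterior derivative is
  d(omega) = sum_{i < j} (∂f_j/∂x_i - ∂f_i/∂x_j) dx_i ∧ dx_j.
  coefficient of dx ∧ dy: ∂f_2/∂x - ∂f_1/∂y = ∂(y*(x - y - 1))/∂x - ∂(3*x^2 - x*y - 3*y^2)/∂y = x + 7*y
Assembling: d(omega) = (x + 7*y) dx ∧ dy.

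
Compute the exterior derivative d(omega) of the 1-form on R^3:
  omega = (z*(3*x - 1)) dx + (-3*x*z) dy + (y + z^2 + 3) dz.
d(omega) = (-3*z) dx ∧ dy + (1 - 3*x) dx ∧ dz + (3*x + 1) dy ∧ dz

For a 1-form omega = sum_i f_i dx_i, the exterior derivative is
  d(omega) = sum_{i < j} (∂f_j/∂x_i - ∂f_i/∂x_j) dx_i ∧ dx_j.
  coefficient of dx ∧ dy: ∂f_2/∂x - ∂f_1/∂y = ∂(-3*x*z)/∂x - ∂(z*(3*x - 1))/∂y = -3*z
  coefficient of dx ∧ dz: ∂f_3/∂x - ∂f_1/∂z = ∂(y + z^2 + 3)/∂x - ∂(z*(3*x - 1))/∂z = 1 - 3*x
  coefficient of dy ∧ dz: ∂f_3/∂y - ∂f_2/∂z = ∂(y + z^2 + 3)/∂y - ∂(-3*x*z)/∂z = 3*x + 1
Assembling: d(omega) = (-3*z) dx ∧ dy + (1 - 3*x) dx ∧ dz + (3*x + 1) dy ∧ dz.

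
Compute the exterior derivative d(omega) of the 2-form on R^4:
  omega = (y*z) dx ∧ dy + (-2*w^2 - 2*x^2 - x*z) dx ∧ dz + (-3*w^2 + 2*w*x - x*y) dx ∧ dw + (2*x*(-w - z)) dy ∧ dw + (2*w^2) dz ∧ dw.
d(omega) = (y) dx ∧ dy ∧ dz + (-4*w) dx ∧ dz ∧ dw + (-2*w + x - 2*z) dx ∧ dy ∧ dw + (2*x) dy ∧ dz ∧ dw

For a 2-form omega = sum_{i<j} g_{ij} dx_i ∧ dx_j, the exterior derivative is
  d(omega) = sum_{i<j} d(g_{ij}) ∧ dx_i ∧ dx_j = sum_{i<j, k} (∂g_{ij}/∂x_k) dx_k ∧ dx_i ∧ dx_j.
Expand each term, using dx_k ∧ dx_i ∧ dx_j = sgn(permutation) dx_{(a)} ∧ dx_{(b)} ∧ dx_{(c)} with (a < b < c) sorted:
  d(y*z) includes (∂/∂z)(y*z) dz = (y) dz, which multiplied by dx ∧ dy gives (y) dx ∧ dy ∧ dz
  d(-2*w^2 - 2*x^2 - x*z) includes (∂/∂w)(-2*w^2 - 2*x^2 - x*z) dw = (-4*w) dw, which multiplied by dx ∧ dz gives (-4*w) dx ∧ dz ∧ dw
  d(-3*w^2 + 2*w*x - x*y) includes (∂/∂y)(-3*w^2 + 2*w*x - x*y) dy = (-x) dy, which multiplied by dx ∧ dw gives (x) dx ∧ dy ∧ dw
  d(2*x*(-w - z)) includes (∂/∂x)(2*x*(-w - z)) dx = (-2*w - 2*z) dx, which multiplied by dy ∧ dw gives (-2*w - 2*z) dx ∧ dy ∧ dw
  d(2*x*(-w - z)) includes (∂/∂z)(2*x*(-w - z)) dz = (-2*x) dz, which multiplied by dy ∧ dw gives (2*x) dy ∧ dz ∧ dw
Collecting like 3-forms: d(omega) = (y) dx ∧ dy ∧ dz + (-4*w) dx ∧ dz ∧ dw + (-2*w + x - 2*z) dx ∧ dy ∧ dw + (2*x) dy ∧ dz ∧ dw.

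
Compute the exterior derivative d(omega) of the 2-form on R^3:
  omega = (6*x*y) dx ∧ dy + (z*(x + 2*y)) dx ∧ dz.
d(omega) = (-2*z) dx ∧ dy ∧ dz

For a 2-form omega = sum_{i<j} g_{ij} dx_i ∧ dx_j, the exterior derivative is
  d(omega) = sum_{i<j} d(g_{ij}) ∧ dx_i ∧ dx_j = sum_{i<j, k} (∂g_{ij}/∂x_k) dx_k ∧ dx_i ∧ dx_j.
Expand each term, using dx_k ∧ dx_i ∧ dx_j = sgn(permutation) dx_{(a)} ∧ dx_{(b)} ∧ dx_{(c)} with (a < b < c) sorted:
  d(z*(x + 2*y)) includes (∂/∂y)(z*(x + 2*y)) dy = (2*z) dy, which multiplied by dx ∧ dz gives (-2*z) dx ∧ dy ∧ dz
Collecting like 3-forms: d(omega) = (-2*z) dx ∧ dy ∧ dz.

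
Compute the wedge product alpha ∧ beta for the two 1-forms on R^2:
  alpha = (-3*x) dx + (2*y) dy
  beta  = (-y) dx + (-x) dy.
alpha ∧ beta = (3*x^2 + 2*y^2) dx ∧ dy

Distribute the wedge, using dx_i ∧ dx_j = -dx_j ∧ dx_i and dx_i ∧ dx_i = 0. For each pair (i, j) with i < j, the coefficient of dx_i ∧ dx_j in alpha ∧ beta is (alpha_i * beta_j - alpha_j * beta_i). Collecting: alpha ∧ beta = (3*x^2 + 2*y^2) dx ∧ dy.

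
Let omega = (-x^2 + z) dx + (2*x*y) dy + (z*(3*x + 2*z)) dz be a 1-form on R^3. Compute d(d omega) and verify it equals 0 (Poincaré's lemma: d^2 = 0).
d(d omega) = 0

Step 1: d omega = sum_{i<j} (∂f_j/∂x_i - ∂f_i/∂x_j) dx_i ∧ dx_j:
  coeff of dx ∧ dy: 2*y
  coeff of dx ∧ dz: 3*z - 1
  coeff of dy ∧ dz: 0
Step 2: Apply d again to each 2-form coefficient. The only possible 3-form in R^3 is dx ∧ dy ∧ dz, with coefficient
  ∂(coeff of dy∧dz)/∂x - ∂(coeff of dx∧dz)/∂y + ∂(coeff of dx∧dy)/∂z
  = ∂/∂x (0) - ∂/∂y (3*z - 1) + ∂/∂z (2*y).
Each of these terms simplifies to sums of mixed partials that cancel in pairs. The result is 0 (by equality of mixed partials for smooth functions — Schwarz / Clairaut).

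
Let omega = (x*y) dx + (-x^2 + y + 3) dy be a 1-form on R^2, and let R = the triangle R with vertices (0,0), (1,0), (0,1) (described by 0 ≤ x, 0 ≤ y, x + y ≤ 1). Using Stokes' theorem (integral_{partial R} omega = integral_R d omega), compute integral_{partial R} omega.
integral_(partial R) omega = -1/2

Stokes: integral_partial_R omega = integral_R d omega with d omega = (∂Q/∂x - ∂P/∂y) dx ∧ dy.
  ∂Q/∂x = -2*x
  ∂P/∂y = x
  integrand = ∂Q/∂x - ∂P/∂y = -3*x.
Integrating over R: integral_0^1 integral_0^{1-x} (-3*x) dy dx = -1/2.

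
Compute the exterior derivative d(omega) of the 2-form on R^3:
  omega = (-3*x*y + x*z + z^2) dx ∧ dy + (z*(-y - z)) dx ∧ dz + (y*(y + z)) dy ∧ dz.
d(omega) = (x + 3*z) dx ∧ dy ∧ dz

For a 2-form omega = sum_{i<j} g_{ij} dx_i ∧ dx_j, the exterior derivative is
  d(omega) = sum_{i<j} d(g_{ij}) ∧ dx_i ∧ dx_j = sum_{i<j, k} (∂g_{ij}/∂x_k) dx_k ∧ dx_i ∧ dx_j.
Expand each term, using dx_k ∧ dx_i ∧ dx_j = sgn(permutation) dx_{(a)} ∧ dx_{(b)} ∧ dx_{(c)} with (a < b < c) sorted:
  d(-3*x*y + x*z + z^2) includes (∂/∂z)(-3*x*y + x*z + z^2) dz = (x + 2*z) dz, which multiplied by dx ∧ dy gives (x + 2*z) dx ∧ dy ∧ dz
  d(z*(-y - z)) includes (∂/∂y)(z*(-y - z)) dy = (-z) dy, which multiplied by dx ∧ dz gives (z) dx ∧ dy ∧ dz
Collecting like 3-forms: d(omega) = (x + 3*z) dx ∧ dy ∧ dz.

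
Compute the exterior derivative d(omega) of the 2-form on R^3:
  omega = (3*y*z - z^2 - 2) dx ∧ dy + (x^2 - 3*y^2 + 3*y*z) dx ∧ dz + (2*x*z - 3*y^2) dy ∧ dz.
d(omega) = (9*y - 3*z) dx ∧ dy ∧ dz

For a 2-form omega = sum_{i<j} g_{ij} dx_i ∧ dx_j, the exterior derivative is
  d(omega) = sum_{i<j} d(g_{ij}) ∧ dx_i ∧ dx_j = sum_{i<j, k} (∂g_{ij}/∂x_k) dx_k ∧ dx_i ∧ dx_j.
Expand each term, using dx_k ∧ dx_i ∧ dx_j = sgn(permutation) dx_{(a)} ∧ dx_{(b)} ∧ dx_{(c)} with (a < b < c) sorted:
  d(3*y*z - z^2 - 2) includes (∂/∂z)(3*y*z - z^2 - 2) dz = (3*y - 2*z) dz, which multiplied by dx ∧ dy gives (3*y - 2*z) dx ∧ dy ∧ dz
  d(x^2 - 3*y^2 + 3*y*z) includes (∂/∂y)(x^2 - 3*y^2 + 3*y*z) dy = (-6*y + 3*z) dy, which multiplied by dx ∧ dz gives (6*y - 3*z) dx ∧ dy ∧ dz
  d(2*x*z - 3*y^2) includes (∂/∂x)(2*x*z - 3*y^2) dx = (2*z) dx, which multiplied by dy ∧ dz gives (2*z) dx ∧ dy ∧ dz
Collecting like 3-forms: d(omega) = (9*y - 3*z) dx ∧ dy ∧ dz.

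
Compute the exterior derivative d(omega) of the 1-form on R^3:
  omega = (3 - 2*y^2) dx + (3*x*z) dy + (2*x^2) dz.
d(omega) = (4*y + 3*z) dx ∧ dy + (4*x) dx ∧ dz + (-3*x) dy ∧ dz

For a 1-form omega = sum_i f_i dx_i, the exterior derivative is
  d(omega) = sum_{i < j} (∂f_j/∂x_i - ∂f_i/∂x_j) dx_i ∧ dx_j.
  coefficient of dx ∧ dy: ∂f_2/∂x - ∂f_1/∂y = ∂(3*x*z)/∂x - ∂(3 - 2*y^2)/∂y = 4*y + 3*z
  coefficient of dx ∧ dz: ∂f_3/∂x - ∂f_1/∂z = ∂(2*x^2)/∂x - ∂(3 - 2*y^2)/∂z = 4*x
  coefficient of dy ∧ dz: ∂f_3/∂y - ∂f_2/∂z = ∂(2*x^2)/∂y - ∂(3*x*z)/∂z = -3*x
Assembling: d(omega) = (4*y + 3*z) dx ∧ dy + (4*x) dx ∧ dz + (-3*x) dy ∧ dz.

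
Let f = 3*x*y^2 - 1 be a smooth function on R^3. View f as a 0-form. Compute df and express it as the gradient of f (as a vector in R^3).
df = (3*y^2) dx + (6*x*y) dy + (0) dz; grad f = (3*y^2, 6*x*y, 0)

For a 0-form f, d f = (∂f/∂x) dx + (∂f/∂y) dy + (∂f/∂z) dz. The components of the vector representation are exactly the entries of grad f in Cartesian coordinates:
  ∂f/∂x = 3*y^2
  ∂f/∂y = 6*x*y
  ∂f/∂z = 0.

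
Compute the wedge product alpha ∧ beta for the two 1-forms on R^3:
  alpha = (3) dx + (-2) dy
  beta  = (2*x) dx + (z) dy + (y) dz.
alpha ∧ beta = (4*x + 3*z) dx ∧ dy + (3*y) dx ∧ dz + (-2*y) dy ∧ dz

Distribute the wedge, using dx_i ∧ dx_j = -dx_j ∧ dx_i and dx_i ∧ dx_i = 0. For each pair (i, j) with i < j, the coefficient of dx_i ∧ dx_j in alpha ∧ beta is (alpha_i * beta_j - alpha_j * beta_i). Collecting: alpha ∧ beta = (4*x + 3*z) dx ∧ dy + (3*y) dx ∧ dz + (-2*y) dy ∧ dz.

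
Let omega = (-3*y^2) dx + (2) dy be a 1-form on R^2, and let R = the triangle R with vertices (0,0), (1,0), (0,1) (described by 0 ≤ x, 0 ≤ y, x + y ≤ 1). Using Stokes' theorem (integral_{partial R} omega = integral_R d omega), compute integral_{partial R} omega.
integral_(partial R) omega = 1

Stokes: integral_partial_R omega = integral_R d omega with d omega = (∂Q/∂x - ∂P/∂y) dx ∧ dy.
  ∂Q/∂x = 0
  ∂P/∂y = -6*y
  integrand = ∂Q/∂x - ∂P/∂y = 6*y.
Integrating over R: integral_0^1 integral_0^{1-x} (6*y) dy dx = 1.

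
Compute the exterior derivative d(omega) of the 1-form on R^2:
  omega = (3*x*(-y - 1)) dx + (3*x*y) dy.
d(omega) = (3*x + 3*y) dx ∧ dy

For a 1-form omega = sum_i f_i dx_i, the exterior derivative is
  d(omega) = sum_{i < j} (∂f_j/∂x_i - ∂f_i/∂x_j) dx_i ∧ dx_j.
  coefficient of dx ∧ dy: ∂f_2/∂x - ∂f_1/∂y = ∂(3*x*y)/∂x - ∂(3*x*(-y - 1))/∂y = 3*x + 3*y
Assembling: d(omega) = (3*x + 3*y) dx ∧ dy.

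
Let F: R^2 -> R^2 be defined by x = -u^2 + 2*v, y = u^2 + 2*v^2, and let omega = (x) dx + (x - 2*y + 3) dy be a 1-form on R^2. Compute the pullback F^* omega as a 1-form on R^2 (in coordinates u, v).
F^* omega = (2*u*(-2*u^2 - 4*v^2 + 3)) du + (-12*u^2*v - 2*u^2 - 16*v^3 + 8*v^2 + 16*v) dv

Using F^*(f dg) = (f ∘ F) d(g ∘ F), substitute each coordinate x_i by F_i(u, v) in f_i, and replace dx_i by d F_i = (∂F_i/∂u) du + (∂F_i/∂v) dv.
  For the x component: f_1(F) = -u^2 + 2*v; d F_1 = (-2*u) du + (2) dv
  For the y component: f_2(F) = -3*u^2 - 4*v^2 + 2*v + 3; d F_2 = (2*u) du + (4*v) dv
Combining and collecting du, dv coefficients:
  coeff of du: 2*u*(-2*u^2 - 4*v^2 + 3)
  coeff of dv: -12*u^2*v - 2*u^2 - 16*v^3 + 8*v^2 + 16*v
F^* omega = (2*u*(-2*u^2 - 4*v^2 + 3)) du + (-12*u^2*v - 2*u^2 - 16*v^3 + 8*v^2 + 16*v) dv.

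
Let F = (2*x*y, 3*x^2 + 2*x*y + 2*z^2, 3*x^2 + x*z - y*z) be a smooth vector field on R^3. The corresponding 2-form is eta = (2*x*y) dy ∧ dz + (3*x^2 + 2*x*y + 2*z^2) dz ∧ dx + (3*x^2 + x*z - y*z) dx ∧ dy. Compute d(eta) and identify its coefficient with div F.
d(eta) = (3*x + y) dx ∧ dy ∧ dz; div F = 3*x + y

For a 2-form in R^3 of the form above, applying d gives a 3-form with coefficient ∂P/∂x + ∂Q/∂y + ∂R/∂z:
  ∂P/∂x = 2*y
  ∂Q/∂y = 2*x
  ∂R/∂z = x - y
Sum = 3*x + y, which is exactly div F.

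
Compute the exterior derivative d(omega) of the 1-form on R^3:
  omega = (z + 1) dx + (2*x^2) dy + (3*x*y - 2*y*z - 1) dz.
d(omega) = (4*x) dx ∧ dy + (3*y - 1) dx ∧ dz + (3*x - 2*z) dy ∧ dz

For a 1-form omega = sum_i f_i dx_i, the exterior derivative is
  d(omega) = sum_{i < j} (∂f_j/∂x_i - ∂f_i/∂x_j) dx_i ∧ dx_j.
  coefficient of dx ∧ dy: ∂f_2/∂x - ∂f_1/∂y = ∂(2*x^2)/∂x - ∂(z + 1)/∂y = 4*x
  coefficient of dx ∧ dz: ∂f_3/∂x - ∂f_1/∂z = ∂(3*x*y - 2*y*z - 1)/∂x - ∂(z + 1)/∂z = 3*y - 1
  coefficient of dy ∧ dz: ∂f_3/∂y - ∂f_2/∂z = ∂(3*x*y - 2*y*z - 1)/∂y - ∂(2*x^2)/∂z = 3*x - 2*z
Assembling: d(omega) = (4*x) dx ∧ dy + (3*y - 1) dx ∧ dz + (3*x - 2*z) dy ∧ dz.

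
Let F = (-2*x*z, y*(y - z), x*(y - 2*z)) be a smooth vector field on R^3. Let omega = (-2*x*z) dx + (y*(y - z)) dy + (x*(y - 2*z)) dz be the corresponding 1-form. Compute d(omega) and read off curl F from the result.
d(omega) = (x + y) dy ∧ dz + (-2*x - y + 2*z) dz ∧ dx + (0) dx ∧ dy; curl F = (x + y, -2*x - y + 2*z, 0)

d omega = sum_{i<j} (∂f_j/∂x_i - ∂f_i/∂x_j) dx_i ∧ dx_j. Under the identification (dy ∧ dz, dz ∧ dx, dx ∧ dy) ↔ (e_x, e_y, e_z), the coefficients are exactly the components of curl F. Compute:
  ∂R/∂y - ∂Q/∂z = (x) - (-y) = x + y
  ∂P/∂z - ∂R/∂x = (-2*x) - (y - 2*z) = -2*x - y + 2*z
  ∂Q/∂x - ∂P/∂y = (0) - (0) = 0.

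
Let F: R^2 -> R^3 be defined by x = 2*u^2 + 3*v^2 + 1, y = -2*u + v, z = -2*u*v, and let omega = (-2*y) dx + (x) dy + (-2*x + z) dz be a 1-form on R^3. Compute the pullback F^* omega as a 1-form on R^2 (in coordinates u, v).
F^* omega = (8*u^2*v + 12*u^2 + 4*u*v^2 - 8*u*v + 12*v^3 - 6*v^2 + 4*v - 2) du + (8*u^3 + 4*u^2*v + 2*u^2 + 12*u*v^2 + 24*u*v + 4*u - 9*v^2 + 1) dv

Using F^*(f dg) = (f ∘ F) d(g ∘ F), substitute each coordinate x_i by F_i(u, v) in f_i, and replace dx_i by d F_i = (∂F_i/∂u) du + (∂F_i/∂v) dv.
  For the x component: f_1(F) = 4*u - 2*v; d F_1 = (4*u) du + (6*v) dv
  For the y component: f_2(F) = 2*u^2 + 3*v^2 + 1; d F_2 = (-2) du + (1) dv
  For the z component: f_3(F) = -4*u^2 - 2*u*v - 6*v^2 - 2; d F_3 = (-2*v) du + (-2*u) dv
Combining and collecting du, dv coefficients:
  coeff of du: 8*u^2*v + 12*u^2 + 4*u*v^2 - 8*u*v + 12*v^3 - 6*v^2 + 4*v - 2
  coeff of dv: 8*u^3 + 4*u^2*v + 2*u^2 + 12*u*v^2 + 24*u*v + 4*u - 9*v^2 + 1
F^* omega = (8*u^2*v + 12*u^2 + 4*u*v^2 - 8*u*v + 12*v^3 - 6*v^2 + 4*v - 2) du + (8*u^3 + 4*u^2*v + 2*u^2 + 12*u*v^2 + 24*u*v + 4*u - 9*v^2 + 1) dv.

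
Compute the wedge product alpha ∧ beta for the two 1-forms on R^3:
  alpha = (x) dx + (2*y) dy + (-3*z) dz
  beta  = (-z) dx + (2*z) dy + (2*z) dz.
alpha ∧ beta = (2*z*(x + y)) dx ∧ dy + (z*(2*x - 3*z)) dx ∧ dz + (2*z*(2*y + 3*z)) dy ∧ dz

Distribute the wedge, using dx_i ∧ dx_j = -dx_j ∧ dx_i and dx_i ∧ dx_i = 0. For each pair (i, j) with i < j, the coefficient of dx_i ∧ dx_j in alpha ∧ beta is (alpha_i * beta_j - alpha_j * beta_i). Collecting: alpha ∧ beta = (2*z*(x + y)) dx ∧ dy + (z*(2*x - 3*z)) dx ∧ dz + (2*z*(2*y + 3*z)) dy ∧ dz.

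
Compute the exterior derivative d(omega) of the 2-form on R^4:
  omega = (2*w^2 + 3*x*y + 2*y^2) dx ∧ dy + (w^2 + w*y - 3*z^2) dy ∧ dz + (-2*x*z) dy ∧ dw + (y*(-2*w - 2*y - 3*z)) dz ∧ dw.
d(omega) = (4*w - 2*z) dx ∧ dy ∧ dw + (2*x - 3*y - 3*z) dy ∧ dz ∧ dw

For a 2-form omega = sum_{i<j} g_{ij} dx_i ∧ dx_j, the exterior derivative is
  d(omega) = sum_{i<j} d(g_{ij}) ∧ dx_i ∧ dx_j = sum_{i<j, k} (∂g_{ij}/∂x_k) dx_k ∧ dx_i ∧ dx_j.
Expand each term, using dx_k ∧ dx_i ∧ dx_j = sgn(permutation) dx_{(a)} ∧ dx_{(b)} ∧ dx_{(c)} with (a < b < c) sorted:
  d(2*w^2 + 3*x*y + 2*y^2) includes (∂/∂w)(2*w^2 + 3*x*y + 2*y^2) dw = (4*w) dw, which multiplied by dx ∧ dy gives (4*w) dx ∧ dy ∧ dw
  d(w^2 + w*y - 3*z^2) includes (∂/∂w)(w^2 + w*y - 3*z^2) dw = (2*w + y) dw, which multiplied by dy ∧ dz gives (2*w + y) dy ∧ dz ∧ dw
  d(-2*x*z) includes (∂/∂x)(-2*x*z) dx = (-2*z) dx, which multiplied by dy ∧ dw gives (-2*z) dx ∧ dy ∧ dw
  d(-2*x*z) includes (∂/∂z)(-2*x*z) dz = (-2*x) dz, which multiplied by dy ∧ dw gives (2*x) dy ∧ dz ∧ dw
  d(y*(-2*w - 2*y - 3*z)) includes (∂/∂y)(y*(-2*w - 2*y - 3*z)) dy = (-2*w - 4*y - 3*z) dy, which multiplied by dz ∧ dw gives (-2*w - 4*y - 3*z) dy ∧ dz ∧ dw
Collecting like 3-forms: d(omega) = (4*w - 2*z) dx ∧ dy ∧ dw + (2*x - 3*y - 3*z) dy ∧ dz ∧ dw.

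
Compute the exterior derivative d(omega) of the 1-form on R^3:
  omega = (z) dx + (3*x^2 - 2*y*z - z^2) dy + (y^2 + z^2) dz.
d(omega) = (6*x) dx ∧ dy + (-1) dx ∧ dz + (4*y + 2*z) dy ∧ dz

For a 1-form omega = sum_i f_i dx_i, the exterior derivative is
  d(omega) = sum_{i < j} (∂f_j/∂x_i - ∂f_i/∂x_j) dx_i ∧ dx_j.
  coefficient of dx ∧ dy: ∂f_2/∂x - ∂f_1/∂y = ∂(3*x^2 - 2*y*z - z^2)/∂x - ∂(z)/∂y = 6*x
  coefficient of dx ∧ dz: ∂f_3/∂x - ∂f_1/∂z = ∂(y^2 + z^2)/∂x - ∂(z)/∂z = -1
  coefficient of dy ∧ dz: ∂f_3/∂y - ∂f_2/∂z = ∂(y^2 + z^2)/∂y - ∂(3*x^2 - 2*y*z - z^2)/∂z = 4*y + 2*z
Assembling: d(omega) = (6*x) dx ∧ dy + (-1) dx ∧ dz + (4*y + 2*z) dy ∧ dz.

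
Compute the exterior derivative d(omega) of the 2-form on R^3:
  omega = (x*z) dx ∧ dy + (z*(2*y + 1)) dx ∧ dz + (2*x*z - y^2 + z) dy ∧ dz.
d(omega) = (x) dx ∧ dy ∧ dz

For a 2-form omega = sum_{i<j} g_{ij} dx_i ∧ dx_j, the exterior derivative is
  d(omega) = sum_{i<j} d(g_{ij}) ∧ dx_i ∧ dx_j = sum_{i<j, k} (∂g_{ij}/∂x_k) dx_k ∧ dx_i ∧ dx_j.
Expand each term, using dx_k ∧ dx_i ∧ dx_j = sgn(permutation) dx_{(a)} ∧ dx_{(b)} ∧ dx_{(c)} with (a < b < c) sorted:
  d(x*z) includes (∂/∂z)(x*z) dz = (x) dz, which multiplied by dx ∧ dy gives (x) dx ∧ dy ∧ dz
  d(z*(2*y + 1)) includes (∂/∂y)(z*(2*y + 1)) dy = (2*z) dy, which multiplied by dx ∧ dz gives (-2*z) dx ∧ dy ∧ dz
  d(2*x*z - y^2 + z) includes (∂/∂x)(2*x*z - y^2 + z) dx = (2*z) dx, which multiplied by dy ∧ dz gives (2*z) dx ∧ dy ∧ dz
Collecting like 3-forms: d(omega) = (x) dx ∧ dy ∧ dz.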